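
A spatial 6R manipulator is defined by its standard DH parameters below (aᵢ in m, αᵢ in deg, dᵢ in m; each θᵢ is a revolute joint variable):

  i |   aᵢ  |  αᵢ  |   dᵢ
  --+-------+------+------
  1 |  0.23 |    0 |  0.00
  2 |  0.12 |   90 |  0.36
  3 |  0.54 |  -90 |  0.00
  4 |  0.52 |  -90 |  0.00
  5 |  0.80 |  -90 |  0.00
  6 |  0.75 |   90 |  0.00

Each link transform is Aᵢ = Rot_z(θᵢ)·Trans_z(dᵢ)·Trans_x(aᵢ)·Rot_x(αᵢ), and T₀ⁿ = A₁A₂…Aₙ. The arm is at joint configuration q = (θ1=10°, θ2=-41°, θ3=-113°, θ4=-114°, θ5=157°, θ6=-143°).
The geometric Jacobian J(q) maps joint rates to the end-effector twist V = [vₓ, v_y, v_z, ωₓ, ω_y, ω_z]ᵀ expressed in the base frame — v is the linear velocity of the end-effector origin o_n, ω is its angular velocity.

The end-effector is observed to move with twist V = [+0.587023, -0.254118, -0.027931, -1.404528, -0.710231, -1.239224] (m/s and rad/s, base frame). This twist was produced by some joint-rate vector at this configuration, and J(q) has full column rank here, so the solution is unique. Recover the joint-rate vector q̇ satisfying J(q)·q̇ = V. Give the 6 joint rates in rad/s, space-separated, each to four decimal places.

o_n = [-0.2581, -0.2400, -0.3605]
J₁: ẑ×o_n = [0.2400, -0.2581, 0.0000], ω = ẑ
J2: z=[0.0000, 0.0000, 1.0000] o=[0.2265, 0.0399, 0.0000] → [0.2800, -0.4846, 0.0000, 0.0000, 0.0000, 1.0000]
J3: z=[-0.5150, -0.8572, 0.0000] o=[0.3294, -0.0219, 0.3600] → [0.6176, -0.3711, -0.3912, -0.5150, -0.8572, 0.0000]
J4: z=[0.7890, -0.4741, -0.3907] o=[0.1485, 0.0868, -0.1371] → [-0.0218, 0.3352, -0.4507, 0.7890, -0.4741, -0.3907]
J5: z=[-0.5155, -0.1648, -0.8409] o=[-0.0253, -0.3630, 0.0576] → [0.1723, -0.0198, -0.1017, -0.5155, -0.1648, -0.8409]
J6: z=[0.8569, -0.0985, -0.5060] o=[-0.0258, 0.4222, -0.0960] → [-0.3090, 0.3443, -0.5903, 0.8569, -0.0985, -0.5060]
q̇ = J⁺·V = [-0.5660, -0.3000, 0.8110, -0.1470, 0.8250, -0.5200]

-0.5660 -0.3000 0.8110 -0.1470 0.8250 -0.5200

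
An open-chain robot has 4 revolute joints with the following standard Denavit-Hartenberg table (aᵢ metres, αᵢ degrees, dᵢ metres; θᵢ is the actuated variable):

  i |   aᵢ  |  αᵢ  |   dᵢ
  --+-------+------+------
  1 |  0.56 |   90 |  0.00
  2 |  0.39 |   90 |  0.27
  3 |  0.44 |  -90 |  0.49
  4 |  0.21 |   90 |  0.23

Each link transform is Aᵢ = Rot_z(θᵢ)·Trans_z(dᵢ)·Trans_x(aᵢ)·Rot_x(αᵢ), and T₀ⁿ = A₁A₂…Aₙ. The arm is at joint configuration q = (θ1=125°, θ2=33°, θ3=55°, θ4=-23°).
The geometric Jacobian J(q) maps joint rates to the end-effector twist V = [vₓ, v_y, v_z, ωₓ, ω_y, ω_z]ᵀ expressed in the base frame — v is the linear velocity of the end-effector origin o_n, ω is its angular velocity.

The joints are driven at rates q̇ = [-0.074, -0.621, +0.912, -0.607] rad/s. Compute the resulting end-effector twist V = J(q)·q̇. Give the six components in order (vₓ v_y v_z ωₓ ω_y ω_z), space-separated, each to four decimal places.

0.5417 -0.3932 -0.9248 -1.3180 0.1926 -0.5681

o_n = [-0.0174, 1.6301, -0.1721]
J₁: ẑ×o_n = [-1.6301, -0.0174, 0.0000], ω = ẑ
J2: z=[0.8192, 0.5736, 0.0000] o=[-0.3212, 0.4587, 0.0000] → [-0.0987, 0.1410, 0.7853, 0.8192, 0.5736, 0.0000]
J3: z=[-0.3124, 0.4461, -0.8387] o=[-0.2876, 0.8815, 0.2124] → [0.4562, -0.3467, -0.3544, -0.3124, 0.4461, -0.8387]
J4: z=[0.8639, -0.2338, -0.4461] o=[-0.2669, 1.4802, -0.0611] → [0.0928, -0.0154, 0.1878, 0.8639, -0.2338, -0.4461]
V = J·q̇ = [0.5417, -0.3932, -0.9248, -1.3180, 0.1926, -0.5681]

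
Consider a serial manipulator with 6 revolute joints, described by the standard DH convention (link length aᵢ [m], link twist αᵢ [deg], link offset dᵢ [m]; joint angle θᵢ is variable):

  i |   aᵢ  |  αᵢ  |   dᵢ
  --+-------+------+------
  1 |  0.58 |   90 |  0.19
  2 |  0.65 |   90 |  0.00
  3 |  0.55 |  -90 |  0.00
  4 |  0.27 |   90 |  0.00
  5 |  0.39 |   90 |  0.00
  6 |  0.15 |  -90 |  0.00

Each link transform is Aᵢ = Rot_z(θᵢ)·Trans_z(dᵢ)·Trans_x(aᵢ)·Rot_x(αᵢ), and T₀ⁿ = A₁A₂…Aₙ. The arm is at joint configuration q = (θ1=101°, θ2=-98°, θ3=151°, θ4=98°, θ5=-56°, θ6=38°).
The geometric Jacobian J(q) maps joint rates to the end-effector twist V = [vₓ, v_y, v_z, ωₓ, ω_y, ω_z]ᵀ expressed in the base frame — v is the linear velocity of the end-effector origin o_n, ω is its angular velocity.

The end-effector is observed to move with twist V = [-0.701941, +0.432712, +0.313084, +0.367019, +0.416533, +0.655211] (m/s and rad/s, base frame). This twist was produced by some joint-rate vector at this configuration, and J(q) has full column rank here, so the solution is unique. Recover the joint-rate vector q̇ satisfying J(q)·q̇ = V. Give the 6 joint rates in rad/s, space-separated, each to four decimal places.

o_n = [0.4231, 1.1885, -0.2453]
J₁: ẑ×o_n = [-1.1885, 0.4231, 0.0000], ω = ẑ
J2: z=[0.9816, 0.1908, 0.0000] o=[-0.1107, 0.5693, 0.1900] → [-0.0831, 0.4273, 0.5060, 0.9816, 0.1908, 0.0000]
J3: z=[0.1890, -0.9721, 0.1392] o=[-0.0934, 0.4805, -0.4537] → [-0.3010, 0.0325, 0.6358, 0.1890, -0.9721, 0.1392]
J4: z=[-0.8714, -0.1007, 0.4801] o=[0.1556, 0.5971, 0.0227] → [-0.2569, -0.1051, -0.4884, -0.8714, -0.1007, 0.4801]
J5: z=[0.4220, 0.3452, 0.8383] o=[0.0880, 0.8491, -0.0471] → [-0.3530, 0.3645, 0.0276, 0.4220, 0.3452, 0.8383]
J6: z=[0.6946, -0.7173, -0.0543] o=[0.3152, 1.0851, -0.2586] → [-0.0039, -0.0151, 0.1492, 0.6946, -0.7173, -0.0543]
q̇ = J⁺·V = [0.6050, -0.1950, 0.1410, -0.7850, 0.4540, -0.4950]

0.6050 -0.1950 0.1410 -0.7850 0.4540 -0.4950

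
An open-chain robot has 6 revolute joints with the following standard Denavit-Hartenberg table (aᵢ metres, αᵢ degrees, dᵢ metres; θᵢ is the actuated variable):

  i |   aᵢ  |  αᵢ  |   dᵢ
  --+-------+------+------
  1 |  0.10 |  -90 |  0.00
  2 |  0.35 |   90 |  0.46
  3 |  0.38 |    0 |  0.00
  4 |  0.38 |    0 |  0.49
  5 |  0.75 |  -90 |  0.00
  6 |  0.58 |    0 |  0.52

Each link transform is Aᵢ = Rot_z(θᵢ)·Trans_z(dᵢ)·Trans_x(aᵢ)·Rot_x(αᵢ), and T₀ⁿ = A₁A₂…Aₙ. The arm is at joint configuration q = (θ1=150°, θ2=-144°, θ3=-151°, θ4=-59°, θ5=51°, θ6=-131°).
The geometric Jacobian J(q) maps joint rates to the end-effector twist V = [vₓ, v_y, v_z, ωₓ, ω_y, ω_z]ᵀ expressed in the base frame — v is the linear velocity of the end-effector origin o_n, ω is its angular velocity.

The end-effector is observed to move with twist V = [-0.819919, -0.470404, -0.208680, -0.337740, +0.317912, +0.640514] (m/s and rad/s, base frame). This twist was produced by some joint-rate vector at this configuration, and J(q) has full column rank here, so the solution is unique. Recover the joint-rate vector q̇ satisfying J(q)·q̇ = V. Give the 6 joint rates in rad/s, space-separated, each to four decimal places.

o_n = [0.1324, 0.0992, -1.0268]
J₁: ẑ×o_n = [-0.0992, 0.1324, 0.0000], ω = ẑ
J2: z=[-0.5000, -0.8660, 0.0000] o=[-0.0866, 0.0500, 0.0000] → [0.8893, -0.5134, 0.1650, -0.5000, -0.8660, 0.0000]
J3: z=[0.5090, -0.2939, -0.8090] o=[-0.0714, -0.4899, 0.2057] → [0.8389, 0.4626, 0.3598, 0.5090, -0.2939, -0.8090]
J4: z=[0.5090, -0.2939, -0.8090] o=[-0.2121, -0.1960, 0.0104] → [0.5436, 0.2493, 0.2515, 0.5090, -0.2939, -0.8090]
J5: z=[0.5090, -0.2939, -0.8090] o=[-0.2883, -0.3714, -0.5795] → [0.5122, -0.1126, 0.3632, 0.5090, -0.2939, -0.8090]
J6: z=[0.7179, 0.6635, 0.2106] o=[-0.6445, 0.1446, -0.9910] → [-0.0142, 0.1893, -0.5480, 0.7179, 0.6635, 0.2106]
q̇ = J⁺·V = [0.0600, -0.1690, -0.8420, -0.4170, 0.5240, -0.0670]

0.0600 -0.1690 -0.8420 -0.4170 0.5240 -0.0670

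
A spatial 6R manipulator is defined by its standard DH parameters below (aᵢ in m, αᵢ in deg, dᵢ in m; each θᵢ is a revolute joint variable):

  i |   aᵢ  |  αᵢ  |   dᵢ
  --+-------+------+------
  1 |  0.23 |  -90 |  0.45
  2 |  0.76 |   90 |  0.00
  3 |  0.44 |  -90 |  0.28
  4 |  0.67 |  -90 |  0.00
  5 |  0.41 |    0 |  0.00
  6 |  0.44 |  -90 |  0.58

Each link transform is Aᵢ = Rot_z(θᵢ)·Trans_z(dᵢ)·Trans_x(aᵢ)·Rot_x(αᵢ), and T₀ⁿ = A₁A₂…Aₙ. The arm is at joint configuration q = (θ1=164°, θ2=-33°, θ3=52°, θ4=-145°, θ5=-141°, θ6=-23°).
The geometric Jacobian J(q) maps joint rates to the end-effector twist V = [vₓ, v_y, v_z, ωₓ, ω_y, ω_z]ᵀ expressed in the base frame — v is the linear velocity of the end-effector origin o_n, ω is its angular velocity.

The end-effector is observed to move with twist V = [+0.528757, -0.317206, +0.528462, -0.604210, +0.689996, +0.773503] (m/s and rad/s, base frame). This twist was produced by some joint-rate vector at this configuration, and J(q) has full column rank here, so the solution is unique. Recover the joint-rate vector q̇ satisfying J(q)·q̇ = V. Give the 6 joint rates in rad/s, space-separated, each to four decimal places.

o_n = [-0.8765, -0.6731, 1.5787]
J₁: ẑ×o_n = [0.6731, -0.8765, 0.0000], ω = ẑ
J2: z=[-0.2756, -0.9613, 0.0000] o=[-0.2211, 0.0634, 0.4500] → [-1.0850, 0.3111, -0.4271, -0.2756, -0.9613, 0.0000]
J3: z=[0.5235, -0.1501, 0.8387] o=[-0.8338, 0.2391, 0.8639] → [0.6577, -0.4101, -0.4840, 0.5235, -0.1501, 0.8387]
J4: z=[0.4656, -0.7740, -0.4292] o=[-1.0012, -0.0736, 1.2463] → [-0.5146, -0.2083, -0.1826, 0.4656, -0.7740, -0.4292]
J5: z=[0.0196, -0.4758, 0.8793] o=[-0.4083, 0.2063, 1.3846] → [0.6809, -0.4155, -0.2400, 0.0196, -0.4758, 0.8793]
J6: z=[0.0196, -0.4758, 0.8793] o=[-0.5701, -0.1265, 1.2081] → [0.3042, -0.2767, -0.1565, 0.0196, -0.4758, 0.8793]
q̇ = J⁺·V = [0.7620, -0.1970, -0.6470, -0.6990, -0.5840, 0.8730]

0.7620 -0.1970 -0.6470 -0.6990 -0.5840 0.8730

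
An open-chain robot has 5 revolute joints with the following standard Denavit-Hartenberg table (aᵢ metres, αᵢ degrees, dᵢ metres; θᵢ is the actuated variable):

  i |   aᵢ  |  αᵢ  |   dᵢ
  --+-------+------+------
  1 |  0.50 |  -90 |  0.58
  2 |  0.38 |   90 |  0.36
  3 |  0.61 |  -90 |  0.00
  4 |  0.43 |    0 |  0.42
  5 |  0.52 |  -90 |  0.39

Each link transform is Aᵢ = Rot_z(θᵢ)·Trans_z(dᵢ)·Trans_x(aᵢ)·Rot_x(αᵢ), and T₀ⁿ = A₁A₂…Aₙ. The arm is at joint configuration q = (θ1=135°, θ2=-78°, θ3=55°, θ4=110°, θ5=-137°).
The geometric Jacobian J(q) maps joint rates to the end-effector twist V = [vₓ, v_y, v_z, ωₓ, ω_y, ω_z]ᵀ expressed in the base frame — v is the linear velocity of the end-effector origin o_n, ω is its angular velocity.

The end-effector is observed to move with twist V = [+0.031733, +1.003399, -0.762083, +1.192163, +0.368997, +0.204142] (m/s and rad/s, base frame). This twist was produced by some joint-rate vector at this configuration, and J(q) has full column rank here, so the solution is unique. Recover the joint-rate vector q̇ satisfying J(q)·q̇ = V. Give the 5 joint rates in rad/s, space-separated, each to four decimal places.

o_n = [-1.6258, -0.6134, 0.7874]
J₁: ẑ×o_n = [0.6134, -1.6258, 0.0000], ω = ẑ
J2: z=[-0.7071, -0.7071, 0.0000] o=[-0.3536, 0.3536, 0.5800] → [-0.1467, 0.1467, -0.2158, -0.7071, -0.7071, 0.0000]
J3: z=[0.6917, -0.6917, 0.2079] o=[-0.6640, 0.1549, 0.9517] → [0.2734, -0.0863, -1.1966, 0.6917, -0.6917, 0.2079]
J4: z=[-0.2852, -0.5260, -0.8013] o=[-1.0687, -0.1470, 1.2939] → [-0.1073, 0.3019, -0.1600, -0.2852, -0.5260, -0.8013]
J5: z=[-0.2852, -0.5260, -0.8013] o=[-1.3704, -0.0157, 0.7909] → [-0.4771, 0.2036, 0.0361, -0.2852, -0.5260, -0.8013]
q̇ = J⁺·V = [-0.8860, -0.4420, 0.7960, -0.6970, -0.4570]

-0.8860 -0.4420 0.7960 -0.6970 -0.4570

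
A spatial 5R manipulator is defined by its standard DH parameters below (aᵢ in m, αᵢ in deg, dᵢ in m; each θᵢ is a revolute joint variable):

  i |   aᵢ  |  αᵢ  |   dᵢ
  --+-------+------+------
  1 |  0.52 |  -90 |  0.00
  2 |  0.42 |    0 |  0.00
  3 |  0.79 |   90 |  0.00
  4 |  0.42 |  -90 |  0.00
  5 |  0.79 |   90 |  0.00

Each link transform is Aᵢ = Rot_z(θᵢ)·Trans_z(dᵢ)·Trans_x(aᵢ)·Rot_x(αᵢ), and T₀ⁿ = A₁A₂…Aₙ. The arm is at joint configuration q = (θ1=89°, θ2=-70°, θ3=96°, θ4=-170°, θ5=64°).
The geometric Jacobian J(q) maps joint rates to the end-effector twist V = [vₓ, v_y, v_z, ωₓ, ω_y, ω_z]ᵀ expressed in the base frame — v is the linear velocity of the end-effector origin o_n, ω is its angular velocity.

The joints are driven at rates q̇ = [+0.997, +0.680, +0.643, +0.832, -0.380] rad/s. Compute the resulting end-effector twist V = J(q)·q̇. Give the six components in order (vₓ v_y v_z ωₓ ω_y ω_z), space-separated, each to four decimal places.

o_n = [0.1398, 0.3818, -0.2590]
J₁: ẑ×o_n = [-0.3818, 0.1398, 0.0000], ω = ẑ
J2: z=[-0.9998, 0.0175, 0.0000] o=[0.0091, 0.5199, 0.0000] → [-0.0045, -0.2590, 0.1359, -0.9998, 0.0175, 0.0000]
J3: z=[-0.9998, 0.0175, 0.0000] o=[0.0116, 0.6635, 0.3947] → [-0.0114, -0.6536, 0.2795, -0.9998, 0.0175, 0.0000]
J4: z=[0.0077, 0.4383, 0.8988] o=[0.0240, 1.3735, 0.0484] → [0.7566, 0.1064, -0.0583, 0.0077, 0.4383, 0.8988]
J5: z=[0.9874, 0.1389, -0.0761] o=[0.0904, 1.0005, 0.2297] → [-0.1150, 0.4788, -0.6178, 0.9874, 0.1389, -0.0761]
V = J·q̇ = [0.2822, -0.5504, 0.4583, -1.6916, 0.3350, 1.7737]

0.2822 -0.5504 0.4583 -1.6916 0.3350 1.7737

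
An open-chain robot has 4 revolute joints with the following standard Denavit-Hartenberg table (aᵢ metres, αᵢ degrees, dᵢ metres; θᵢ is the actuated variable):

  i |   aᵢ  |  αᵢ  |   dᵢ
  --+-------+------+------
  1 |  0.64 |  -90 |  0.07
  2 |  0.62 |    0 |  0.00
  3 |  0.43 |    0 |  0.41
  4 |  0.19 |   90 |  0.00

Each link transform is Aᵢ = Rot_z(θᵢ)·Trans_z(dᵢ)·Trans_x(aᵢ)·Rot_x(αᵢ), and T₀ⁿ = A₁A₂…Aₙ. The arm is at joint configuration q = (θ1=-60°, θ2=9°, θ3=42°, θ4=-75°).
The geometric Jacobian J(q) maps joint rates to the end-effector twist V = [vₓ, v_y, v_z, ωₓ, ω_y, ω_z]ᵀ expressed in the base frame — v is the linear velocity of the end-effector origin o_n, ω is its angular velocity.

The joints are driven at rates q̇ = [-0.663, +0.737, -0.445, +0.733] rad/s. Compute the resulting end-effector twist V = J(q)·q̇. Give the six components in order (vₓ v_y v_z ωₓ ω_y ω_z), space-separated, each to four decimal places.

-0.8831 -0.7200 -0.7082 0.8877 0.5125 -0.6630

o_n = [1.2033, -1.2643, -0.2839]
J₁: ẑ×o_n = [1.2643, 1.2033, -0.0000], ω = ẑ
J2: z=[0.8660, 0.5000, 0.0000] o=[0.3200, -0.5543, 0.0700] → [-0.1769, 0.3065, -1.0565, 0.8660, 0.5000, 0.0000]
J3: z=[0.8660, 0.5000, 0.0000] o=[0.6262, -1.0846, -0.0270] → [-0.1284, 0.2225, -0.4442, 0.8660, 0.5000, 0.0000]
J4: z=[0.8660, 0.5000, 0.0000] o=[1.1166, -1.1139, -0.3612] → [0.0386, -0.0669, -0.1736, 0.8660, 0.5000, 0.0000]
V = J·q̇ = [-0.8831, -0.7200, -0.7082, 0.8877, 0.5125, -0.6630]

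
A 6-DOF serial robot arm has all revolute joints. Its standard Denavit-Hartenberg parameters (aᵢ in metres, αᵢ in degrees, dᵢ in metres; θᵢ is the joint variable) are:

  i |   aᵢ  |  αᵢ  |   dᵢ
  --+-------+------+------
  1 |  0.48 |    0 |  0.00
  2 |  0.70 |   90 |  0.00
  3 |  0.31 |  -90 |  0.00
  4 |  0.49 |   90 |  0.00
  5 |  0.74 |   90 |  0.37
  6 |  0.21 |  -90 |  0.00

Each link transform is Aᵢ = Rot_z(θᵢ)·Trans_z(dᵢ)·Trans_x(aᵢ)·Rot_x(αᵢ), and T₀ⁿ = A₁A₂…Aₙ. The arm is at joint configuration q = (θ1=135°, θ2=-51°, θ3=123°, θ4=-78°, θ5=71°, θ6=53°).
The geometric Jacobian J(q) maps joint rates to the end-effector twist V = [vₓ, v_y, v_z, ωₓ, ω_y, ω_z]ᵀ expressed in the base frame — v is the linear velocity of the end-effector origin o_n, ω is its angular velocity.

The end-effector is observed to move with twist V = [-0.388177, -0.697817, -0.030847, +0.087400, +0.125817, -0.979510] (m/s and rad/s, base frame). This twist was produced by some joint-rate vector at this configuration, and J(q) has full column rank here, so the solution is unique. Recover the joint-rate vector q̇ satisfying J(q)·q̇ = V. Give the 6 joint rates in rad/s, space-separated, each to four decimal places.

0.2230 -0.8540 -0.0300 0.0860 0.3790 0.0270

o_n = [0.5273, 0.2917, -0.4927]
J₁: ẑ×o_n = [-0.2917, 0.5273, 0.0000], ω = ẑ
J2: z=[0.0000, 0.0000, 1.0000] o=[-0.3394, 0.3394, 0.0000] → [0.0477, 0.8668, -0.0000, 0.0000, 0.0000, 1.0000]
J3: z=[0.9945, -0.1045, 0.0000] o=[-0.2662, 1.0356, 0.0000] → [0.0515, 0.4900, -0.6568, 0.9945, -0.1045, 0.0000]
J4: z=[-0.0877, -0.8341, -0.5446] o=[-0.2839, 0.8677, 0.2600] → [0.3141, -0.5078, 0.7271, -0.0877, -0.8341, -0.5446]
J5: z=[0.2625, 0.5081, -0.8203] o=[0.1870, 0.7624, 0.3454] → [-0.8119, -0.0593, -0.2965, 0.2625, 0.5081, -0.8203]
J6: z=[0.9371, 0.0684, 0.3422] o=[0.4543, 0.3150, -0.2972] → [-0.0054, 0.2082, -0.0268, 0.9371, 0.0684, 0.3422]
q̇ = J⁺·V = [0.2230, -0.8540, -0.0300, 0.0860, 0.3790, 0.0270]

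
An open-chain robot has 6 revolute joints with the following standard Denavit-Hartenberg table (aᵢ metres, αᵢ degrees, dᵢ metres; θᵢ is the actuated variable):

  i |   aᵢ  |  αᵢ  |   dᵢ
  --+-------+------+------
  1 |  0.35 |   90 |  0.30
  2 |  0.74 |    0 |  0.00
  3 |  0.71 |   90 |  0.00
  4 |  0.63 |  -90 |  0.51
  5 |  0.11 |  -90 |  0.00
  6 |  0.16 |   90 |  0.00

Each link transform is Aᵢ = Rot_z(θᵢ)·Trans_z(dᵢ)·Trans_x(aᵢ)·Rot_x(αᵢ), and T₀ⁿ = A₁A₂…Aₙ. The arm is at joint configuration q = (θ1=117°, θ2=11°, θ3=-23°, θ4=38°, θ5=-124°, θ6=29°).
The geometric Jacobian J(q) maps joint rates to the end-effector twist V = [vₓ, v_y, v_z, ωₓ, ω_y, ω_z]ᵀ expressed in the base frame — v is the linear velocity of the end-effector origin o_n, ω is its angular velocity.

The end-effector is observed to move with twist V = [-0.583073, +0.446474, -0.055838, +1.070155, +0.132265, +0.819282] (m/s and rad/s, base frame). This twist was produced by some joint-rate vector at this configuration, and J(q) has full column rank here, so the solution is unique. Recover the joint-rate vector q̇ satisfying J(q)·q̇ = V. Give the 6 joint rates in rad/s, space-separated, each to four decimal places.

o_n = [-0.7146, 1.9326, -0.4982]
J₁: ẑ×o_n = [-1.9326, -0.7146, 0.0000], ω = ẑ
J2: z=[0.8910, 0.4540, 0.0000] o=[-0.1589, 0.3119, 0.3000] → [-0.3624, 0.7112, 1.6964, 0.8910, 0.4540, 0.0000]
J3: z=[0.8910, 0.4540, 0.0000] o=[-0.4887, 0.9591, 0.4412] → [-0.4265, 0.8370, 0.9700, 0.8910, 0.4540, 0.0000]
J4: z=[0.0944, -0.1853, -0.9781] o=[-0.8040, 1.5779, 0.2936] → [0.4936, -0.0127, 0.0500, 0.0944, -0.1853, -0.9781]
J5: z=[0.9755, -0.1788, 0.1280] o=[-0.6307, 2.0922, -0.3085] → [0.0543, 0.1743, -0.1707, 0.9755, -0.1788, 0.1280]
J6: z=[0.2175, 0.6975, -0.6828] o=[-0.6343, 2.0158, -0.3876] → [-0.1340, 0.0789, 0.0379, 0.2175, 0.6975, -0.6828]
q̇ = J⁺·V = [0.0680, -0.3180, 0.6790, -0.6550, 0.8320, -0.0060]

0.0680 -0.3180 0.6790 -0.6550 0.8320 -0.0060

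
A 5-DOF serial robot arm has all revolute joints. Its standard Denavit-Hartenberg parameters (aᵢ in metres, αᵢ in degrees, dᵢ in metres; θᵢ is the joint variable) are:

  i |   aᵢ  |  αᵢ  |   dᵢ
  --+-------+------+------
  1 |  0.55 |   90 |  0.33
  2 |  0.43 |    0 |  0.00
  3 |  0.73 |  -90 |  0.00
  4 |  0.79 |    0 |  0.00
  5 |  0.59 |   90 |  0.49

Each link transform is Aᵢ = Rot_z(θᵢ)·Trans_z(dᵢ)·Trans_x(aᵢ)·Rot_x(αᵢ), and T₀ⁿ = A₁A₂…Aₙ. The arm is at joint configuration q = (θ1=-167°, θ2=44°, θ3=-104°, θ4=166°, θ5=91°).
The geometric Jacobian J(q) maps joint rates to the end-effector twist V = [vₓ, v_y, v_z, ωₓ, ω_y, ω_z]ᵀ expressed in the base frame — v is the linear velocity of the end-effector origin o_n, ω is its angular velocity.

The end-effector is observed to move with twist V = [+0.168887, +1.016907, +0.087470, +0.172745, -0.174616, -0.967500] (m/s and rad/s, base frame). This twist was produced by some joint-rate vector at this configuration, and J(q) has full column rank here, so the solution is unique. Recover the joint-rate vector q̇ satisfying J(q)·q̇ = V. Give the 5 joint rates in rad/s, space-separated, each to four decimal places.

-0.8930 0.3410 -0.5500 -0.1280 -0.0210

o_n = [-1.2546, 0.1042, 1.0203]
J₁: ẑ×o_n = [-0.1042, -1.2546, 0.0000], ω = ẑ
J2: z=[-0.2250, 0.9744, 0.0000] o=[-0.5359, -0.1237, 0.3300] → [0.6726, 0.1553, 0.6490, -0.2250, 0.9744, 0.0000]
J3: z=[-0.2250, 0.9744, 0.0000] o=[-0.8373, -0.1933, 0.6287] → [0.3815, 0.0881, 0.3397, -0.2250, 0.9744, 0.0000]
J4: z=[-0.8438, -0.1948, 0.5000] o=[-1.1929, -0.2754, -0.0035] → [-0.3893, 0.8330, -0.3323, -0.8438, -0.1948, 0.5000]
J5: z=[-0.8438, -0.1948, 0.5000] o=[-0.7765, -0.3754, 0.6603] → [-0.3099, 0.0647, -0.4979, -0.8438, -0.1948, 0.5000]
q̇ = J⁺·V = [-0.8930, 0.3410, -0.5500, -0.1280, -0.0210]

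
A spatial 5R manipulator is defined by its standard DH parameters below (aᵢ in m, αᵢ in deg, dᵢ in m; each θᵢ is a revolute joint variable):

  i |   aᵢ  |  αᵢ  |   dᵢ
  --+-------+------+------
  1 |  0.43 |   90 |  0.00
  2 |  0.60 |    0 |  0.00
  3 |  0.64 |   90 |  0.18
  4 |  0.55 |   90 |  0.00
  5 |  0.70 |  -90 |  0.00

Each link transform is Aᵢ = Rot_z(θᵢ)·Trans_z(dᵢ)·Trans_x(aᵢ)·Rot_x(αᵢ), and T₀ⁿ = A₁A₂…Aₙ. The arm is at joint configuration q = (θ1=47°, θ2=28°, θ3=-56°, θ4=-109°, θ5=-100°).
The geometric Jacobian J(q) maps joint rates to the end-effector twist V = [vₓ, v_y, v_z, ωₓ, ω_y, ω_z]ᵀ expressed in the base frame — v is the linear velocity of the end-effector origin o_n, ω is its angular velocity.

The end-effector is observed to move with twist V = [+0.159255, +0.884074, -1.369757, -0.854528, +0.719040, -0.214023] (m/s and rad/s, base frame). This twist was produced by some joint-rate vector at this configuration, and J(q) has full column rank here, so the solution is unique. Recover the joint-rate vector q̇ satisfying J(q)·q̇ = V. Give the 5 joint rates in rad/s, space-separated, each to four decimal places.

o_n = [1.0120, 1.4153, 0.6554]
J₁: ẑ×o_n = [-1.4153, 1.0120, 0.0000], ω = ẑ
J2: z=[0.7314, -0.6820, 0.0000] o=[0.2933, 0.3145, 0.0000] → [-0.4470, -0.4793, 1.2953, 0.7314, -0.6820, 0.0000]
J3: z=[0.7314, -0.6820, 0.0000] o=[0.6546, 0.7019, 0.2817] → [-0.2549, -0.2733, 0.7656, 0.7314, -0.6820, 0.0000]
J4: z=[-0.3202, -0.3433, -0.8829] o=[1.1716, 0.9924, -0.0188] → [0.1419, 0.3567, -0.1902, -0.3202, -0.3433, -0.8829]
J5: z=[-0.3313, -0.8326, 0.4439] o=[0.6834, 1.2315, 0.0653] → [-0.5729, 0.3413, 0.2127, -0.3313, -0.8326, 0.4439]
q̇ = J⁺·V = [0.3220, -0.8090, -0.2370, 0.5000, -0.2130]

0.3220 -0.8090 -0.2370 0.5000 -0.2130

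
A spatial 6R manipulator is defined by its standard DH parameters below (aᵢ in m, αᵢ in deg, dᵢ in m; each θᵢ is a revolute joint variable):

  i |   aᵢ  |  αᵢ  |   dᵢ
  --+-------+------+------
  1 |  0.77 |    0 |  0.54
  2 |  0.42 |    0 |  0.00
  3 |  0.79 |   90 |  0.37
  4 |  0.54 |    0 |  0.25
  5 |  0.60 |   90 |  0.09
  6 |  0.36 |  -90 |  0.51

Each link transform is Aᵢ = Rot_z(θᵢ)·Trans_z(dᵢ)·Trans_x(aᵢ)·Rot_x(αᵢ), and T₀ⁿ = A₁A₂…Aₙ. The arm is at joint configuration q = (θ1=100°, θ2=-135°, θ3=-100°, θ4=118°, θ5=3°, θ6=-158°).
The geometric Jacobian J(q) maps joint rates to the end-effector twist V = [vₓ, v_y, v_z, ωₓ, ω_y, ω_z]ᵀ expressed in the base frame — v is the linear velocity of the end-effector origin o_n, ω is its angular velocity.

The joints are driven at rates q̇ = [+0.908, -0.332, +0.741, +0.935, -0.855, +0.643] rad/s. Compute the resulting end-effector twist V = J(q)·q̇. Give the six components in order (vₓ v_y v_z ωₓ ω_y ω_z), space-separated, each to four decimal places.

0.5645 -0.6705 -0.1387 -0.4463 -0.3332 1.6482

o_n = [-0.5262, 0.0709, 1.8777]
J₁: ẑ×o_n = [-0.0709, -0.5262, 0.0000], ω = ẑ
J2: z=[0.0000, 0.0000, 1.0000] o=[-0.1337, 0.7583, 0.5400] → [0.6874, -0.3925, 0.0000, 0.0000, 0.0000, 1.0000]
J3: z=[0.0000, 0.0000, 1.0000] o=[0.2103, 0.5174, 0.5400] → [0.4465, -0.7366, 0.0000, 0.0000, 0.0000, 1.0000]
J4: z=[-0.7071, 0.7071, 0.0000] o=[-0.3483, -0.0412, 0.9100] → [0.6842, 0.6842, 0.0465, -0.7071, 0.7071, 0.0000]
J5: z=[-0.7071, 0.7071, 0.0000] o=[-0.3458, 0.3148, 1.3868] → [0.3471, 0.3471, 0.3000, -0.7071, 0.7071, 0.0000]
J6: z=[-0.6061, -0.6061, 0.5150] o=[-0.1909, 0.5970, 1.9011] → [0.2851, -0.1869, 0.1156, -0.6061, -0.6061, 0.5150]
V = J·q̇ = [0.5645, -0.6705, -0.1387, -0.4463, -0.3332, 1.6482]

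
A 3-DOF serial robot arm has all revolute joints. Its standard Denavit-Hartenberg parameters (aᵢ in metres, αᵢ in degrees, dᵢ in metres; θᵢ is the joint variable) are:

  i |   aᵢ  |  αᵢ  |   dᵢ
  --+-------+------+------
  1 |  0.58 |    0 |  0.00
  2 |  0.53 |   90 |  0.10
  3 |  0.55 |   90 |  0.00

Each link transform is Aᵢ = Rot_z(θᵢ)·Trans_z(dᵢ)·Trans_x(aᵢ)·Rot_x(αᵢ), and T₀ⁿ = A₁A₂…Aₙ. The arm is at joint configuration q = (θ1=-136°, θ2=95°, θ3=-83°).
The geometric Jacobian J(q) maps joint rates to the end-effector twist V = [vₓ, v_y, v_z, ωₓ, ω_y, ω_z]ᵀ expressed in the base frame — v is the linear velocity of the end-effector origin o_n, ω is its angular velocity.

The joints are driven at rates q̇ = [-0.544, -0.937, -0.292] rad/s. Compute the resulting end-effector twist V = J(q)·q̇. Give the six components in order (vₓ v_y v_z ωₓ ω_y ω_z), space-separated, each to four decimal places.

-0.9196 -0.3358 -0.0196 0.1916 0.2204 -1.4810

o_n = [0.0334, -0.7946, -0.4459]
J₁: ẑ×o_n = [0.7946, 0.0334, -0.0000], ω = ẑ
J2: z=[0.0000, 0.0000, 1.0000] o=[-0.4172, -0.4029, 0.0000] → [0.3917, 0.4506, -0.0000, 0.0000, 0.0000, 1.0000]
J3: z=[-0.6561, -0.7547, 0.0000] o=[-0.0172, -0.7506, 0.1000] → [0.4120, -0.3581, 0.0670, -0.6561, -0.7547, 0.0000]
V = J·q̇ = [-0.9196, -0.3358, -0.0196, 0.1916, 0.2204, -1.4810]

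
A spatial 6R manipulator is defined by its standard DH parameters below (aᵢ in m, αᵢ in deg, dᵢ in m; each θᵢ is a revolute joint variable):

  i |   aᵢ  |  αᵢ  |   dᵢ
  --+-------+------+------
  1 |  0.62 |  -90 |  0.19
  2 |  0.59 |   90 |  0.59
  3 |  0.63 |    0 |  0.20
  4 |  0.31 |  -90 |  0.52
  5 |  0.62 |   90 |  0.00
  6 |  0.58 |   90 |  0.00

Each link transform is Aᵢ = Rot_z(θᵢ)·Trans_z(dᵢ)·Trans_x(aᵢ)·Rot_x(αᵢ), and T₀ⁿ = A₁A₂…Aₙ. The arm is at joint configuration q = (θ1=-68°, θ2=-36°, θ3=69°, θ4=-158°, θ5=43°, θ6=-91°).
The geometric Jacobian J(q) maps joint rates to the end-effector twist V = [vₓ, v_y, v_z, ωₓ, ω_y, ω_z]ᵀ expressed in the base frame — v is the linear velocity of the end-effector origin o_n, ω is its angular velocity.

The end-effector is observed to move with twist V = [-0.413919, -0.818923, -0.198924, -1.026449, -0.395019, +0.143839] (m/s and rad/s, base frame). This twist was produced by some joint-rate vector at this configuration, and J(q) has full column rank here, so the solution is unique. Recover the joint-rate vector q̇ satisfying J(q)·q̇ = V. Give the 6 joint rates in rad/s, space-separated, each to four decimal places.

-0.5820 -0.5380 -0.6050 0.5930 0.4020 0.8340

o_n = [0.6229, -0.4416, 0.5824]
J₁: ẑ×o_n = [0.4416, 0.6229, -0.0000], ω = ẑ
J2: z=[0.9272, 0.3746, 0.0000] o=[0.2323, -0.5749, 0.1900] → [0.1470, -0.3639, -0.0228, 0.9272, 0.3746, 0.0000]
J3: z=[-0.2202, 0.5450, 0.8090] o=[0.9581, -0.7964, 0.5368] → [-0.2621, -0.2611, 0.1046, -0.2202, 0.5450, 0.8090]
J4: z=[-0.2202, 0.5450, 0.8090] o=[1.5278, -0.6364, 0.8313] → [-0.2932, -0.7869, 0.4503, -0.2202, 0.5450, 0.8090]
J5: z=[0.3192, -0.7435, 0.5877] o=[1.1276, -0.4732, 1.2552] → [0.4816, -0.0818, -0.3651, 0.3192, -0.7435, 0.5877]
J6: z=[-0.7897, 0.1342, 0.5987] o=[0.8027, -0.8794, 0.9177] → [-0.3071, -0.3724, -0.3216, -0.7897, 0.1342, 0.5987]
q̇ = J⁺·V = [-0.5820, -0.5380, -0.6050, 0.5930, 0.4020, 0.8340]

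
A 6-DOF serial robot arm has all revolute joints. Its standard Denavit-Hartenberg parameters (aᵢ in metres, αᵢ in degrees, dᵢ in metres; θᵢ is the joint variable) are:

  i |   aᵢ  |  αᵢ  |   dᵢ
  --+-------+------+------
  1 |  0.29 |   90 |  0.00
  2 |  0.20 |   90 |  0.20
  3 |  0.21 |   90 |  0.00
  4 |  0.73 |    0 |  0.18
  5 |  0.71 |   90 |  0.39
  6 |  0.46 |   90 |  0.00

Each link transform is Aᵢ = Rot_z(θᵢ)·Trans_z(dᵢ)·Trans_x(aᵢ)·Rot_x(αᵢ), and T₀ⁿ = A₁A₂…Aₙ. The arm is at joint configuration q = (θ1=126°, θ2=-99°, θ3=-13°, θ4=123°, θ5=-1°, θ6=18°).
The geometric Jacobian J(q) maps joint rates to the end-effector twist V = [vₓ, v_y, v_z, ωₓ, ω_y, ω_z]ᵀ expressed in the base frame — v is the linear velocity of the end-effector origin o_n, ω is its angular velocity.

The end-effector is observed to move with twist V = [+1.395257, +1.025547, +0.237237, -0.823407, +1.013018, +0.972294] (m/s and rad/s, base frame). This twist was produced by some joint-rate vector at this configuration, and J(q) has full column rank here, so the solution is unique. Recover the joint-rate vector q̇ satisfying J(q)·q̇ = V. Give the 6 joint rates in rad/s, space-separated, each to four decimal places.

o_n = [0.4275, -1.1242, 0.9744]
J₁: ẑ×o_n = [1.1242, 0.4275, -0.0000], ω = ẑ
J2: z=[0.8090, 0.5878, 0.0000] o=[-0.1705, 0.2346, 0.0000] → [0.5727, -0.7883, -1.4508, 0.8090, 0.5878, 0.0000]
J3: z=[0.5805, -0.7991, 0.1564] o=[0.0097, 0.3269, -0.1975] → [-0.7095, -0.6150, -0.5086, 0.5805, -0.7991, 0.1564]
J4: z=[-0.8090, -0.5443, 0.2222] o=[-0.0097, 0.2732, -0.3996] → [-0.4374, 1.2087, 1.3684, -0.8090, -0.5443, 0.2222]
J5: z=[-0.8090, -0.5443, 0.2222] o=[0.2369, -0.2124, 0.1188] → [-0.2631, 0.7346, 0.8414, -0.8090, -0.5443, 0.2222]
J6: z=[0.2293, -0.6401, -0.7332] o=[0.3057, -0.8096, 0.6617] → [-0.4309, -0.1610, 0.0059, 0.2293, -0.6401, -0.7332]
q̇ = J⁺·V = [0.3210, 0.8770, -0.8030, 0.3190, 0.7950, -0.7220]

0.3210 0.8770 -0.8030 0.3190 0.7950 -0.7220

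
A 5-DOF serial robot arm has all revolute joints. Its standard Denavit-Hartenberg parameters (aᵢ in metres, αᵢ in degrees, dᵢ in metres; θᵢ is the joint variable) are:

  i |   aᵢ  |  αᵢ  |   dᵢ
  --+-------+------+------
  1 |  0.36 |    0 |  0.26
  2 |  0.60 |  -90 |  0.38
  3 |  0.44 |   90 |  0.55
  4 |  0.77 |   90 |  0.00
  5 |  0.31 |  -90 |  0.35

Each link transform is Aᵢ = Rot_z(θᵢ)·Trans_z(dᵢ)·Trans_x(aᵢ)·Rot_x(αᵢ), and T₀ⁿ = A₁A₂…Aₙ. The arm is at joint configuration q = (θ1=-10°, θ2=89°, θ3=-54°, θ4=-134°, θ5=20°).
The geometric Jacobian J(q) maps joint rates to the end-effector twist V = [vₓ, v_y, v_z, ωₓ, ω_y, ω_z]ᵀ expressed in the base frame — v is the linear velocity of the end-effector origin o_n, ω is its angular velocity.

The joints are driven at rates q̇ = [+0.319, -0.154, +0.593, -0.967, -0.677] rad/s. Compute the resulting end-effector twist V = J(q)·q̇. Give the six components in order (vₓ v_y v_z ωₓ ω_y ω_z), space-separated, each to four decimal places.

-0.9749 -0.0978 -0.3211 0.0834 1.0723 -0.0094

o_n = [0.3619, 0.1312, 0.2582]
J₁: ẑ×o_n = [-0.1312, 0.3619, 0.0000], ω = ẑ
J2: z=[0.0000, 0.0000, 1.0000] o=[0.3545, -0.0625, 0.2600] → [-0.1937, 0.0074, 0.0000, 0.0000, 0.0000, 1.0000]
J3: z=[-0.9816, 0.1908, 0.0000] o=[0.4690, 0.5265, 0.6400] → [-0.0729, -0.3748, 0.4085, -0.9816, 0.1908, 0.0000]
J4: z=[-0.1544, -0.7942, 0.5878] o=[-0.0215, 0.8853, 0.9960] → [1.0292, 0.1115, 0.4209, -0.1544, -0.7942, 0.5878]
J5: z=[-0.7626, -0.2825, -0.5820] o=[0.4622, 0.4710, 0.5632] → [-0.1116, -0.1743, 0.2308, -0.7626, -0.2825, -0.5820]
V = J·q̇ = [-0.9749, -0.0978, -0.3211, 0.0834, 1.0723, -0.0094]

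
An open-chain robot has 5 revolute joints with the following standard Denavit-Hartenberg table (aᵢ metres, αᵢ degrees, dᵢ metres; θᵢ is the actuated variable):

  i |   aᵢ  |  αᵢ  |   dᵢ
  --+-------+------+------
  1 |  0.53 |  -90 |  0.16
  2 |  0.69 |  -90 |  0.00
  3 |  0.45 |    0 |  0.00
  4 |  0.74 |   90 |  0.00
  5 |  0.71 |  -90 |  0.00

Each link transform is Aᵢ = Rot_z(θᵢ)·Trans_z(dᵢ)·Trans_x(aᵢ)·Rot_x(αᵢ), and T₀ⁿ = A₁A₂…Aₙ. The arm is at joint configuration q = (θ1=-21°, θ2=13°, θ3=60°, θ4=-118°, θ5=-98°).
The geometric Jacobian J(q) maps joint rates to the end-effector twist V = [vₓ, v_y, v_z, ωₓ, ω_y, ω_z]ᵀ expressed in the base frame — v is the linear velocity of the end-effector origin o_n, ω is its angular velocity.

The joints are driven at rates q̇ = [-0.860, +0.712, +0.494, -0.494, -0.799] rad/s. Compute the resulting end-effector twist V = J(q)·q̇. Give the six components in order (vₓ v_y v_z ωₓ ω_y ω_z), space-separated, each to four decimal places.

o_n = [1.8391, -0.5409, 0.5628]
J₁: ẑ×o_n = [0.5409, 1.8391, -0.0000], ω = ẑ
J2: z=[0.3584, 0.9336, 0.0000] o=[0.4948, -0.1899, 0.1600] → [0.3761, -0.1444, -1.3808, 0.3584, 0.9336, 0.0000]
J3: z=[-0.2100, 0.0806, -0.9744] o=[1.1225, -0.4309, 0.0048] → [-0.0623, -0.5811, -0.0347, -0.2100, 0.0806, -0.9744]
J4: z=[-0.2100, 0.0806, -0.9744] o=[1.1875, -0.8733, -0.0458] → [0.3729, -0.5071, -0.1223, -0.2100, 0.0806, -0.9744]
J5: z=[-0.5815, 0.7908, 0.1908] o=[1.7691, -0.4243, -0.1340] → [0.5733, 0.4186, 0.0125, -0.5815, 0.7908, 0.1908]
V = J·q̇ = [-0.8705, -2.0554, -0.9498, 0.7198, 0.0328, -1.0124]

-0.8705 -2.0554 -0.9498 0.7198 0.0328 -1.0124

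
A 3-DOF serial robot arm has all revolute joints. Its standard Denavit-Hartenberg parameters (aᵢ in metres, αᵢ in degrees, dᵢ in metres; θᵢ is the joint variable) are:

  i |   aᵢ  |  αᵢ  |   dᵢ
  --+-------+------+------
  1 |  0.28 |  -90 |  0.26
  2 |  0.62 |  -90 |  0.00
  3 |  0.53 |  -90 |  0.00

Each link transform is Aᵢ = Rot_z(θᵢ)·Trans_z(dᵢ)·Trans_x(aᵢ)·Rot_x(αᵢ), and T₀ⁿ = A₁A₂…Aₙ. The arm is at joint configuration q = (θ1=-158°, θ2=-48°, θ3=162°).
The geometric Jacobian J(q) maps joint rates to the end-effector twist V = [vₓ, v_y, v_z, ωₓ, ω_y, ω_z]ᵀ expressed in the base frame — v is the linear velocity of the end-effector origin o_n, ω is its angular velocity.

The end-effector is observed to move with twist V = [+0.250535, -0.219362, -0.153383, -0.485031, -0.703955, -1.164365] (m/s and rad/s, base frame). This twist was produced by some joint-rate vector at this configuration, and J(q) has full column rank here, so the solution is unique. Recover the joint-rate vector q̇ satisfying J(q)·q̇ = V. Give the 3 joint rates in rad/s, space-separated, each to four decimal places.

-0.5220 0.4710 0.9600

o_n = [-0.3929, 0.0179, 0.3462]
J₁: ẑ×o_n = [-0.0179, -0.3929, 0.0000], ω = ẑ
J2: z=[0.3746, -0.9272, 0.0000] o=[-0.2596, -0.1049, 0.2600] → [-0.0799, -0.0323, -0.0776, 0.3746, -0.9272, 0.0000]
J3: z=[-0.6890, -0.2784, -0.6691] o=[-0.6443, -0.2603, 0.7207] → [0.2904, -0.4263, -0.1217, -0.6890, -0.2784, -0.6691]
q̇ = J⁺·V = [-0.5220, 0.4710, 0.9600]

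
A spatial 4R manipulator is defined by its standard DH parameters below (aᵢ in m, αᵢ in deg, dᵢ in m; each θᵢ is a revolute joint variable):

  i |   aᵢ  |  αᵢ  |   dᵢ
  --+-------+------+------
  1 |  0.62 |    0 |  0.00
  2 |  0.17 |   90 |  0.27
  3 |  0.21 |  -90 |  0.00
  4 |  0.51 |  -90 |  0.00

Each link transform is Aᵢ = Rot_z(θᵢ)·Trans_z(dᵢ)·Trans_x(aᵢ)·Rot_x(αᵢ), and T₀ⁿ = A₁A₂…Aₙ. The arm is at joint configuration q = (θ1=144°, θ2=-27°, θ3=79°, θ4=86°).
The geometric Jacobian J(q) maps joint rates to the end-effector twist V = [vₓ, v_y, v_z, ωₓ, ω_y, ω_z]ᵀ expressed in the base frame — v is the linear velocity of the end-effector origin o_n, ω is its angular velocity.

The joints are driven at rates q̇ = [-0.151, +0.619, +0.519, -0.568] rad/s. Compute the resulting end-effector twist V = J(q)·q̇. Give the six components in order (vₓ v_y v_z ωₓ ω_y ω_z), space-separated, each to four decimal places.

0.1225 -0.2357 0.3080 0.2093 0.7324 0.3596

o_n = [-1.0533, 0.3267, 0.5111]
J₁: ẑ×o_n = [-0.3267, -1.0533, 0.0000], ω = ẑ
J2: z=[0.0000, 0.0000, 1.0000] o=[-0.5016, 0.3644, 0.0000] → [0.0377, -0.5518, 0.0000, 0.0000, 0.0000, 1.0000]
J3: z=[0.8910, 0.4540, 0.0000] o=[-0.5788, 0.5159, 0.2700] → [0.1094, -0.2148, 0.0469, 0.8910, 0.4540, 0.0000]
J4: z=[0.4456, -0.8746, 0.1908] o=[-0.5970, 0.5516, 0.4761] → [0.0124, -0.1026, -0.4994, 0.4456, -0.8746, 0.1908]
V = J·q̇ = [0.1225, -0.2357, 0.3080, 0.2093, 0.7324, 0.3596]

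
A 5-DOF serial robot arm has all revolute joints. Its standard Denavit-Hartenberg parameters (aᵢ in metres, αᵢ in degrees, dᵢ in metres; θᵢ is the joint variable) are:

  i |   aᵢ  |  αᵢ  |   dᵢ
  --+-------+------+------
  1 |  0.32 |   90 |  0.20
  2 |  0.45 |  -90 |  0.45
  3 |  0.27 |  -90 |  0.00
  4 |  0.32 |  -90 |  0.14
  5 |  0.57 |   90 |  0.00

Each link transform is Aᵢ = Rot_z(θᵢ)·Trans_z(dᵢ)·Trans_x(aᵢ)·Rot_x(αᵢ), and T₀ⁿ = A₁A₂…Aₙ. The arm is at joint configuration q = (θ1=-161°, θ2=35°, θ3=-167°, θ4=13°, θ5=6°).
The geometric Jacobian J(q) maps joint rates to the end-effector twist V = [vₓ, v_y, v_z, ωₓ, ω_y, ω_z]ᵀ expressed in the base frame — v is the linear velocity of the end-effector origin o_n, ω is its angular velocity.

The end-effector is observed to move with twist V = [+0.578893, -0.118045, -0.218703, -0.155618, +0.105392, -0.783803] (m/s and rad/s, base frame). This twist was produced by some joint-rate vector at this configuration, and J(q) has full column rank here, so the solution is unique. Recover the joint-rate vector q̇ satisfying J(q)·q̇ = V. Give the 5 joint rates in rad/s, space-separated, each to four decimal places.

-0.7520 -0.3960 -0.3100 0.5490 -0.2250

o_n = [-0.1725, 0.7692, -0.3288]
J₁: ẑ×o_n = [-0.7692, -0.1725, 0.0000], ω = ẑ
J2: z=[-0.3256, 0.9455, 0.0000] o=[-0.3026, -0.1042, 0.2000] → [-0.5000, -0.1722, -0.4074, -0.3256, 0.9455, 0.0000]
J3: z=[0.5423, 0.1867, 0.8192] o=[-0.7976, 0.2013, 0.4581] → [-0.6122, 0.9388, 0.1913, 0.5423, 0.1867, 0.8192]
J4: z=[-0.4915, 0.8613, 0.1290] o=[-0.6136, 0.3289, 0.3072] → [-0.6046, -0.2556, -0.5964, -0.4915, 0.8613, 0.1290]
J5: z=[-0.6817, -0.2883, -0.6724] o=[-0.5090, 0.5834, 0.0921] → [0.2463, -0.5132, -0.0297, -0.6817, -0.2883, -0.6724]
q̇ = J⁺·V = [-0.7520, -0.3960, -0.3100, 0.5490, -0.2250]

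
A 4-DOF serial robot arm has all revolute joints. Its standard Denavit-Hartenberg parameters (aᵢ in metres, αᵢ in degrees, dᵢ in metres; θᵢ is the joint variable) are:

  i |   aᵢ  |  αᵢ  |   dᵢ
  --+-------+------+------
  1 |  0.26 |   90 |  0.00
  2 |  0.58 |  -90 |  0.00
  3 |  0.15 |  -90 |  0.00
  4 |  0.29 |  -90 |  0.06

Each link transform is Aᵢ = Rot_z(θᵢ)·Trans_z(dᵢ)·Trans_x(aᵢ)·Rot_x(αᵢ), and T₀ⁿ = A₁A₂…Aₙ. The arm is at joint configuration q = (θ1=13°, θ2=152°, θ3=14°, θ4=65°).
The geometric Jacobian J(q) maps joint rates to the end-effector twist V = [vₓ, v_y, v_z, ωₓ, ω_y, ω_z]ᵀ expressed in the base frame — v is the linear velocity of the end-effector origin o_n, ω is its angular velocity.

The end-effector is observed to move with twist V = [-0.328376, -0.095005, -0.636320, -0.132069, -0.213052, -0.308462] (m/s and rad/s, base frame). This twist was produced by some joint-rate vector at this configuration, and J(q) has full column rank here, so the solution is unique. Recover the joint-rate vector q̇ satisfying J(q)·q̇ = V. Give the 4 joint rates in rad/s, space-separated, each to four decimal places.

o_n = [-0.3684, 0.0424, 0.6217]
J₁: ẑ×o_n = [-0.0424, -0.3684, 0.0000], ω = ẑ
J2: z=[0.2250, -0.9744, 0.0000] o=[0.2533, 0.0585, 0.0000] → [-0.6058, -0.1399, -0.6094, 0.2250, -0.9744, 0.0000]
J3: z=[-0.4574, -0.1056, -0.8829] o=[-0.2456, -0.0567, 0.2723] → [0.0506, 0.2682, -0.0583, -0.4574, -0.1056, -0.8829]
J4: z=[-0.0101, 0.9935, -0.1136] o=[-0.3790, -0.0503, 0.3406] → [0.2898, 0.0016, -0.0115, -0.0101, 0.9935, -0.1136]
q̇ = J⁺·V = [0.4380, 0.9580, 0.7420, 0.8040]

0.4380 0.9580 0.7420 0.8040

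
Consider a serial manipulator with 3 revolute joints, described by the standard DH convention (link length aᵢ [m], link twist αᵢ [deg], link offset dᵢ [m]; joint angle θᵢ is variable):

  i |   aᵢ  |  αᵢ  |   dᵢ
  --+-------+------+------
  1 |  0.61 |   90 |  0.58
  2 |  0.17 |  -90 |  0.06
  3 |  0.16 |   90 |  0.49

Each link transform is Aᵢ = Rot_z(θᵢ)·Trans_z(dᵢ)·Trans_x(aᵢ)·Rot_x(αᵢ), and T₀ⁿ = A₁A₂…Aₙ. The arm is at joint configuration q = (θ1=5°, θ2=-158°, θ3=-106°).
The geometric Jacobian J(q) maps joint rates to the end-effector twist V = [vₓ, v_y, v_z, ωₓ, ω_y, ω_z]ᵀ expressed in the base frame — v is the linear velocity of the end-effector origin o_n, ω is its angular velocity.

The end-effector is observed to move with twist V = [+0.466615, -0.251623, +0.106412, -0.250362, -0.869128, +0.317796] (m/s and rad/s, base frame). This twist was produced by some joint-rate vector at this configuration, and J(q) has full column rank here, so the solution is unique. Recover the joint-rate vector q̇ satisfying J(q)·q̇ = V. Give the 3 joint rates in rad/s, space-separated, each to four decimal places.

o_n = [0.6929, -0.1540, 0.0785]
J₁: ẑ×o_n = [0.1540, 0.6929, -0.0000], ω = ẑ
J2: z=[0.0872, -0.9962, 0.0000] o=[0.6077, 0.0532, 0.5800] → [0.4996, 0.0437, 0.0668, 0.0872, -0.9962, 0.0000]
J3: z=[0.3732, 0.0326, -0.9272] o=[0.4559, -0.0203, 0.5163] → [-0.1382, -0.0564, -0.0576, 0.3732, 0.0326, -0.9272]
q̇ = J⁺·V = [-0.4870, 0.8440, -0.8680]

-0.4870 0.8440 -0.8680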